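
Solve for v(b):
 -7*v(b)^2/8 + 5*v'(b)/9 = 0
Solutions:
 v(b) = -40/(C1 + 63*b)


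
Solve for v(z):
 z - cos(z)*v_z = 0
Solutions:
 v(z) = C1 + Integral(z/cos(z), z)


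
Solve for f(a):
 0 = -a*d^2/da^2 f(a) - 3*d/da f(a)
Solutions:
 f(a) = C1 + C2/a^2


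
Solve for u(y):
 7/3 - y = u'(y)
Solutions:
 u(y) = C1 - y^2/2 + 7*y/3


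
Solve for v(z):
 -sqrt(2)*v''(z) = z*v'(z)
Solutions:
 v(z) = C1 + C2*erf(2^(1/4)*z/2)


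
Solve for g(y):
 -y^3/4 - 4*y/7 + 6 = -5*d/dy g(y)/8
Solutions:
 g(y) = C1 + y^4/10 + 16*y^2/35 - 48*y/5


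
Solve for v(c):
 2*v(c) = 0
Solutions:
 v(c) = 0


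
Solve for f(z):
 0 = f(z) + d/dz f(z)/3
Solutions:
 f(z) = C1*exp(-3*z)


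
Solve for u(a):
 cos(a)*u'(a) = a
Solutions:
 u(a) = C1 + Integral(a/cos(a), a)


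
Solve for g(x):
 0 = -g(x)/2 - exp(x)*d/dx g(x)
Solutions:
 g(x) = C1*exp(exp(-x)/2)


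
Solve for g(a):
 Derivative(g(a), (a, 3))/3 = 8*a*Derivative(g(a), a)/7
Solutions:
 g(a) = C1 + Integral(C2*airyai(2*3^(1/3)*7^(2/3)*a/7) + C3*airybi(2*3^(1/3)*7^(2/3)*a/7), a)


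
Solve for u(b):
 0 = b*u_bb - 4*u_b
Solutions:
 u(b) = C1 + C2*b^5


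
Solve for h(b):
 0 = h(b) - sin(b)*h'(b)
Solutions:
 h(b) = C1*sqrt(cos(b) - 1)/sqrt(cos(b) + 1)


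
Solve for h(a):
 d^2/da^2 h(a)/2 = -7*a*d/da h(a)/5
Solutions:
 h(a) = C1 + C2*erf(sqrt(35)*a/5)


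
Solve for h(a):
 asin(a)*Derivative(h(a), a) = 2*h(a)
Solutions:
 h(a) = C1*exp(2*Integral(1/asin(a), a))


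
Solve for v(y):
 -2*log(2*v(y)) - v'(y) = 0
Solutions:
 Integral(1/(log(_y) + log(2)), (_y, v(y)))/2 = C1 - y


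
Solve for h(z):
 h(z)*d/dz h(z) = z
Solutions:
 h(z) = -sqrt(C1 + z^2)
 h(z) = sqrt(C1 + z^2)


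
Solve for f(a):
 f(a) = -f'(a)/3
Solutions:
 f(a) = C1*exp(-3*a)


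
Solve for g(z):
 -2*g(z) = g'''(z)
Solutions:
 g(z) = C3*exp(-2^(1/3)*z) + (C1*sin(2^(1/3)*sqrt(3)*z/2) + C2*cos(2^(1/3)*sqrt(3)*z/2))*exp(2^(1/3)*z/2)


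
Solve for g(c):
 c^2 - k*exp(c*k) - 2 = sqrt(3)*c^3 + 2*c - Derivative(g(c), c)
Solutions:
 g(c) = C1 + sqrt(3)*c^4/4 - c^3/3 + c^2 + 2*c + exp(c*k)


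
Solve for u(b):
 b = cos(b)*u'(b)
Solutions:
 u(b) = C1 + Integral(b/cos(b), b)


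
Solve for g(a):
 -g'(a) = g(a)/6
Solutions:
 g(a) = C1*exp(-a/6)


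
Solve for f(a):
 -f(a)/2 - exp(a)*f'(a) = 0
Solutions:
 f(a) = C1*exp(exp(-a)/2)


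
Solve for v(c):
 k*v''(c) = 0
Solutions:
 v(c) = C1 + C2*c


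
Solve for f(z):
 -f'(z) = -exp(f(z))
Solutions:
 f(z) = log(-1/(C1 + z))


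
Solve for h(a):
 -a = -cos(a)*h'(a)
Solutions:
 h(a) = C1 + Integral(a/cos(a), a)


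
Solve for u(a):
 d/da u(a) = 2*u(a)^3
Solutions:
 u(a) = -sqrt(2)*sqrt(-1/(C1 + 2*a))/2
 u(a) = sqrt(2)*sqrt(-1/(C1 + 2*a))/2


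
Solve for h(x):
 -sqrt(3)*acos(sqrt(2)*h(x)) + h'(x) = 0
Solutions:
 Integral(1/acos(sqrt(2)*_y), (_y, h(x))) = C1 + sqrt(3)*x


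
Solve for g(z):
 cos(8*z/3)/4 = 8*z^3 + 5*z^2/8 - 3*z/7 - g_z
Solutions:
 g(z) = C1 + 2*z^4 + 5*z^3/24 - 3*z^2/14 - 3*sin(8*z/3)/32


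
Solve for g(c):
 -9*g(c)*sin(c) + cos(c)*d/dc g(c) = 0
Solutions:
 g(c) = C1/cos(c)^9


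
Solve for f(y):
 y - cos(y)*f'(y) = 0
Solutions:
 f(y) = C1 + Integral(y/cos(y), y)


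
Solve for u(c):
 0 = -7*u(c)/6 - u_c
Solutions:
 u(c) = C1*exp(-7*c/6)


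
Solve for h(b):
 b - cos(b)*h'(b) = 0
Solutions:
 h(b) = C1 + Integral(b/cos(b), b)


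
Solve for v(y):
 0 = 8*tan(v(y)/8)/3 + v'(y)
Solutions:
 v(y) = -8*asin(C1*exp(-y/3)) + 8*pi
 v(y) = 8*asin(C1*exp(-y/3))


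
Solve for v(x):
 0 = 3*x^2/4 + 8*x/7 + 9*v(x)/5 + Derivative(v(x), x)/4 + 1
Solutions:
 v(x) = C1*exp(-36*x/5) - 5*x^2/12 - 785*x/1512 - 26315/54432


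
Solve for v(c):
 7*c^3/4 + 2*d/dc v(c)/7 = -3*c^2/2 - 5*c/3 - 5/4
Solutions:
 v(c) = C1 - 49*c^4/32 - 7*c^3/4 - 35*c^2/12 - 35*c/8


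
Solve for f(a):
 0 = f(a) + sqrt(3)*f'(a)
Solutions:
 f(a) = C1*exp(-sqrt(3)*a/3)


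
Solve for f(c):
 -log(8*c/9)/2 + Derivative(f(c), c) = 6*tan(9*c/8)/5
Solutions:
 f(c) = C1 + c*log(c)/2 - c*log(3) - c/2 + 3*c*log(2)/2 - 16*log(cos(9*c/8))/15


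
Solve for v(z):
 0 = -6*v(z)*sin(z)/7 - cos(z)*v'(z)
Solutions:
 v(z) = C1*cos(z)^(6/7)


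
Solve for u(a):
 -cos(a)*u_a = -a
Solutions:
 u(a) = C1 + Integral(a/cos(a), a)


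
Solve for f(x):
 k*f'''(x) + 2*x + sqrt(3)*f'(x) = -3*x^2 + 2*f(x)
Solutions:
 f(x) = C1*exp(x*(-3^(2/3)*(sqrt((9 + sqrt(3)/k)/k^2) - 3/k)^(1/3) + 3^(5/6)/(k*(sqrt((9 + sqrt(3)/k)/k^2) - 3/k)^(1/3)))/3) + C2*exp(x*(3^(2/3)*(sqrt((9 + sqrt(3)/k)/k^2) - 3/k)^(1/3)/6 - 3^(1/6)*I*(sqrt((9 + sqrt(3)/k)/k^2) - 3/k)^(1/3)/2 + 2*sqrt(3)/(k*(-3^(2/3) + 3*3^(1/6)*I)*(sqrt((9 + sqrt(3)/k)/k^2) - 3/k)^(1/3)))) + C3*exp(x*(3^(2/3)*(sqrt((9 + sqrt(3)/k)/k^2) - 3/k)^(1/3)/6 + 3^(1/6)*I*(sqrt((9 + sqrt(3)/k)/k^2) - 3/k)^(1/3)/2 - 2*sqrt(3)/(k*(3^(2/3) + 3*3^(1/6)*I)*(sqrt((9 + sqrt(3)/k)/k^2) - 3/k)^(1/3)))) + 3*x^2/2 + x + 3*sqrt(3)*x/2 + sqrt(3)/2 + 9/4


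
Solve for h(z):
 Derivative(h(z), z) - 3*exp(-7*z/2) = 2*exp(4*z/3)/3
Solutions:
 h(z) = C1 + exp(4*z/3)/2 - 6*exp(-7*z/2)/7


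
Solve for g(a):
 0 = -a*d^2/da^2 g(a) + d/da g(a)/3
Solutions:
 g(a) = C1 + C2*a^(4/3)


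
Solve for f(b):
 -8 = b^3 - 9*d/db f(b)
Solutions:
 f(b) = C1 + b^4/36 + 8*b/9


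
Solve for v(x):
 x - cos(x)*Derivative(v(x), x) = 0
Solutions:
 v(x) = C1 + Integral(x/cos(x), x)


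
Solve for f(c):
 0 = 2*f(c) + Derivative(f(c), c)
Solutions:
 f(c) = C1*exp(-2*c)


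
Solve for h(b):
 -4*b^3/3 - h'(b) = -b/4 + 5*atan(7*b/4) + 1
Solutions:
 h(b) = C1 - b^4/3 + b^2/8 - 5*b*atan(7*b/4) - b + 10*log(49*b^2 + 16)/7


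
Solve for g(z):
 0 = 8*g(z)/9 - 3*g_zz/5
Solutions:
 g(z) = C1*exp(-2*sqrt(30)*z/9) + C2*exp(2*sqrt(30)*z/9)


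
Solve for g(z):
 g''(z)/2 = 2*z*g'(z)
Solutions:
 g(z) = C1 + C2*erfi(sqrt(2)*z)


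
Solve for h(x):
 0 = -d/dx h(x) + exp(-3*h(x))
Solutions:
 h(x) = log(C1 + 3*x)/3
 h(x) = log((-3^(1/3) - 3^(5/6)*I)*(C1 + x)^(1/3)/2)
 h(x) = log((-3^(1/3) + 3^(5/6)*I)*(C1 + x)^(1/3)/2)


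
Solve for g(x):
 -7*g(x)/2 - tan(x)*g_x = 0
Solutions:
 g(x) = C1/sin(x)^(7/2)


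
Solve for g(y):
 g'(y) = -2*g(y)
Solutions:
 g(y) = C1*exp(-2*y)


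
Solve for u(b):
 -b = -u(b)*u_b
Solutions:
 u(b) = -sqrt(C1 + b^2)
 u(b) = sqrt(C1 + b^2)


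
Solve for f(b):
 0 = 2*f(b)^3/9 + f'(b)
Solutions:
 f(b) = -3*sqrt(2)*sqrt(-1/(C1 - 2*b))/2
 f(b) = 3*sqrt(2)*sqrt(-1/(C1 - 2*b))/2


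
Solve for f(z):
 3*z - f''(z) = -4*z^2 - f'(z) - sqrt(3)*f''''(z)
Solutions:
 f(z) = C1 + C2*exp(z*(2*6^(1/3)/(sqrt(81 - 4*sqrt(3)) + 9)^(1/3) + 2^(2/3)*3^(1/6)*(sqrt(81 - 4*sqrt(3)) + 9)^(1/3))/12)*sin(z*(-6^(2/3)*(sqrt(81 - 4*sqrt(3)) + 9)^(1/3) + 2*2^(1/3)*3^(5/6)/(sqrt(81 - 4*sqrt(3)) + 9)^(1/3))/12) + C3*exp(z*(2*6^(1/3)/(sqrt(81 - 4*sqrt(3)) + 9)^(1/3) + 2^(2/3)*3^(1/6)*(sqrt(81 - 4*sqrt(3)) + 9)^(1/3))/12)*cos(z*(-6^(2/3)*(sqrt(81 - 4*sqrt(3)) + 9)^(1/3) + 2*2^(1/3)*3^(5/6)/(sqrt(81 - 4*sqrt(3)) + 9)^(1/3))/12) + C4*exp(-z*(2*6^(1/3)/(sqrt(81 - 4*sqrt(3)) + 9)^(1/3) + 2^(2/3)*3^(1/6)*(sqrt(81 - 4*sqrt(3)) + 9)^(1/3))/6) - 4*z^3/3 - 11*z^2/2 - 11*z


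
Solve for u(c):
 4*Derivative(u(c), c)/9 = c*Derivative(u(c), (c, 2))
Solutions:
 u(c) = C1 + C2*c^(13/9)


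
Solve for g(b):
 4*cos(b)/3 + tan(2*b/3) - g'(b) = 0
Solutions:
 g(b) = C1 - 3*log(cos(2*b/3))/2 + 4*sin(b)/3


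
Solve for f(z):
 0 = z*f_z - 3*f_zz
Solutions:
 f(z) = C1 + C2*erfi(sqrt(6)*z/6)


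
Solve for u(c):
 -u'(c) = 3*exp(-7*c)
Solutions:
 u(c) = C1 + 3*exp(-7*c)/7


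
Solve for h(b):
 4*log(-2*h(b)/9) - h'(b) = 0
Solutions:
 -Integral(1/(log(-_y) - 2*log(3) + log(2)), (_y, h(b)))/4 = C1 - b


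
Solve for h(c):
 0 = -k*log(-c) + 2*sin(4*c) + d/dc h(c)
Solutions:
 h(c) = C1 + c*k*(log(-c) - 1) + cos(4*c)/2


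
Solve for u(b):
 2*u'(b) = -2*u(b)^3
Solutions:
 u(b) = -sqrt(2)*sqrt(-1/(C1 - b))/2
 u(b) = sqrt(2)*sqrt(-1/(C1 - b))/2


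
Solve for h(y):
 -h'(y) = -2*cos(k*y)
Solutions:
 h(y) = C1 + 2*sin(k*y)/k


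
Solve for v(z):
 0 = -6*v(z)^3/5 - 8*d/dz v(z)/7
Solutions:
 v(z) = -sqrt(10)*sqrt(-1/(C1 - 21*z))
 v(z) = sqrt(10)*sqrt(-1/(C1 - 21*z))


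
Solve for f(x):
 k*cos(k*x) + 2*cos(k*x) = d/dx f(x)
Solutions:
 f(x) = C1 + sin(k*x) + 2*sin(k*x)/k


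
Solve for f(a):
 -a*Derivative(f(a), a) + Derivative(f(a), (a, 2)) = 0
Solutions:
 f(a) = C1 + C2*erfi(sqrt(2)*a/2)


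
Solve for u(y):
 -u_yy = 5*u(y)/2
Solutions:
 u(y) = C1*sin(sqrt(10)*y/2) + C2*cos(sqrt(10)*y/2)


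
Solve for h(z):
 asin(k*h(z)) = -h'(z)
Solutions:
 Integral(1/asin(_y*k), (_y, h(z))) = C1 - z


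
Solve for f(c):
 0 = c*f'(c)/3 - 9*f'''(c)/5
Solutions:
 f(c) = C1 + Integral(C2*airyai(5^(1/3)*c/3) + C3*airybi(5^(1/3)*c/3), c)


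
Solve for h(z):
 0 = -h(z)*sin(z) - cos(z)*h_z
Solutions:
 h(z) = C1*cos(z)


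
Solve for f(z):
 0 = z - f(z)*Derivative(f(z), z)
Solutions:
 f(z) = -sqrt(C1 + z^2)
 f(z) = sqrt(C1 + z^2)


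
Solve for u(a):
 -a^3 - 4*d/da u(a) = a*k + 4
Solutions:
 u(a) = C1 - a^4/16 - a^2*k/8 - a


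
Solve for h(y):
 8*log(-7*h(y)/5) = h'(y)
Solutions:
 -Integral(1/(log(-_y) - log(5) + log(7)), (_y, h(y)))/8 = C1 - y


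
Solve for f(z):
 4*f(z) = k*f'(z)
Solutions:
 f(z) = C1*exp(4*z/k)


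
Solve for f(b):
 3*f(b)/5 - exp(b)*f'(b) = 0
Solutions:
 f(b) = C1*exp(-3*exp(-b)/5)


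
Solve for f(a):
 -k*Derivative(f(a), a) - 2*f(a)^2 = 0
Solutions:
 f(a) = k/(C1*k + 2*a)


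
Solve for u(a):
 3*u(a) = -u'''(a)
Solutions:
 u(a) = C3*exp(-3^(1/3)*a) + (C1*sin(3^(5/6)*a/2) + C2*cos(3^(5/6)*a/2))*exp(3^(1/3)*a/2)


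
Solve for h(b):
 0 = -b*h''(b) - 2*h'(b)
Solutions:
 h(b) = C1 + C2/b


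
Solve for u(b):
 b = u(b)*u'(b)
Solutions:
 u(b) = -sqrt(C1 + b^2)
 u(b) = sqrt(C1 + b^2)


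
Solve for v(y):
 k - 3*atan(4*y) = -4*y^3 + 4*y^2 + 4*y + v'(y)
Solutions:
 v(y) = C1 + k*y + y^4 - 4*y^3/3 - 2*y^2 - 3*y*atan(4*y) + 3*log(16*y^2 + 1)/8


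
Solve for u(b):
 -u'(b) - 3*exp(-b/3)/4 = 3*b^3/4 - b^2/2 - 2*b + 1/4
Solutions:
 u(b) = C1 - 3*b^4/16 + b^3/6 + b^2 - b/4 + 9*exp(-b/3)/4


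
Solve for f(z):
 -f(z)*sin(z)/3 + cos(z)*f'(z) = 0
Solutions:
 f(z) = C1/cos(z)^(1/3)


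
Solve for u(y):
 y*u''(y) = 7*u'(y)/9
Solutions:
 u(y) = C1 + C2*y^(16/9)


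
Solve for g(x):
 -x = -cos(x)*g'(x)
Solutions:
 g(x) = C1 + Integral(x/cos(x), x)


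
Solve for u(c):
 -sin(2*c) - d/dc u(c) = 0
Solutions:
 u(c) = C1 + cos(2*c)/2


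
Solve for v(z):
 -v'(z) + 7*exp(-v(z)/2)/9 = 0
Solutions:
 v(z) = 2*log(C1 + 7*z/18)


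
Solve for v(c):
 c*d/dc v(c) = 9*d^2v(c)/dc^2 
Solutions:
 v(c) = C1 + C2*erfi(sqrt(2)*c/6)


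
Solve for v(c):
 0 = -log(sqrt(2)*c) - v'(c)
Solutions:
 v(c) = C1 - c*log(c) - c*log(2)/2 + c


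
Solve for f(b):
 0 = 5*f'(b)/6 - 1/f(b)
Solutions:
 f(b) = -sqrt(C1 + 60*b)/5
 f(b) = sqrt(C1 + 60*b)/5


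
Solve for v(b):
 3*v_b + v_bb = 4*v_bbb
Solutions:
 v(b) = C1 + C2*exp(-3*b/4) + C3*exp(b)


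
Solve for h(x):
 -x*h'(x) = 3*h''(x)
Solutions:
 h(x) = C1 + C2*erf(sqrt(6)*x/6)


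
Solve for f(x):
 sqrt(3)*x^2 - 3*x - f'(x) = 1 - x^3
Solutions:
 f(x) = C1 + x^4/4 + sqrt(3)*x^3/3 - 3*x^2/2 - x


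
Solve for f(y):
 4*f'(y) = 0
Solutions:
 f(y) = C1


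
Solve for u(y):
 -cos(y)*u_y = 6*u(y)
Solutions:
 u(y) = C1*(sin(y)^3 - 3*sin(y)^2 + 3*sin(y) - 1)/(sin(y)^3 + 3*sin(y)^2 + 3*sin(y) + 1)


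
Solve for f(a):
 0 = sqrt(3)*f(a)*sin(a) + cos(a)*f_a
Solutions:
 f(a) = C1*cos(a)^(sqrt(3))


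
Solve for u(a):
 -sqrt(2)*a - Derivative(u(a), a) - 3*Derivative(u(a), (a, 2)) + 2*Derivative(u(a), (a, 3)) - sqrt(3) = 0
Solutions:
 u(a) = C1 + C2*exp(a*(3 - sqrt(17))/4) + C3*exp(a*(3 + sqrt(17))/4) - sqrt(2)*a^2/2 - sqrt(3)*a + 3*sqrt(2)*a


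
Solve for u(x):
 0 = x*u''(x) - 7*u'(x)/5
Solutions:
 u(x) = C1 + C2*x^(12/5)


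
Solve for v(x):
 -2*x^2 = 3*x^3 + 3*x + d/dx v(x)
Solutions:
 v(x) = C1 - 3*x^4/4 - 2*x^3/3 - 3*x^2/2


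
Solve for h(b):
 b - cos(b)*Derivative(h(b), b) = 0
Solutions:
 h(b) = C1 + Integral(b/cos(b), b)


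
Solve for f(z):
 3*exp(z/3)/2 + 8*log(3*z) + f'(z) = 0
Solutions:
 f(z) = C1 - 8*z*log(z) + 8*z*(1 - log(3)) - 9*exp(z/3)/2


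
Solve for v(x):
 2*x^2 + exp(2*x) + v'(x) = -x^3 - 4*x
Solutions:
 v(x) = C1 - x^4/4 - 2*x^3/3 - 2*x^2 - exp(2*x)/2


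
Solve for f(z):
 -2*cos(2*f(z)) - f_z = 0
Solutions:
 f(z) = -asin((C1 + exp(8*z))/(C1 - exp(8*z)))/2 + pi/2
 f(z) = asin((C1 + exp(8*z))/(C1 - exp(8*z)))/2


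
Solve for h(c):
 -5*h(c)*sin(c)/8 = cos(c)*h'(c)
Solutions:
 h(c) = C1*cos(c)^(5/8)


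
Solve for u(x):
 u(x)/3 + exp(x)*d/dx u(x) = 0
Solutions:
 u(x) = C1*exp(exp(-x)/3)


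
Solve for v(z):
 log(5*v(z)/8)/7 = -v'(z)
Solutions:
 -7*Integral(1/(-log(_y) - log(5) + 3*log(2)), (_y, v(z))) = C1 - z


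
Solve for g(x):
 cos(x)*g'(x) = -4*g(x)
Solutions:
 g(x) = C1*(sin(x)^2 - 2*sin(x) + 1)/(sin(x)^2 + 2*sin(x) + 1)


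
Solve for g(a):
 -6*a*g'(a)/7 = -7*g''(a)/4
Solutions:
 g(a) = C1 + C2*erfi(2*sqrt(3)*a/7)


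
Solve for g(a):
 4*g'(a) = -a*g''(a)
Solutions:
 g(a) = C1 + C2/a^3


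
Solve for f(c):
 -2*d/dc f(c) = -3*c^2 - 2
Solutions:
 f(c) = C1 + c^3/2 + c


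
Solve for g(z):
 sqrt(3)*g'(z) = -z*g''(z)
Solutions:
 g(z) = C1 + C2*z^(1 - sqrt(3))


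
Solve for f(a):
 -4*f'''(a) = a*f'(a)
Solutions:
 f(a) = C1 + Integral(C2*airyai(-2^(1/3)*a/2) + C3*airybi(-2^(1/3)*a/2), a)


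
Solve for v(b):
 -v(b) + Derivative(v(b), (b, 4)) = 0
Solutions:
 v(b) = C1*exp(-b) + C2*exp(b) + C3*sin(b) + C4*cos(b)


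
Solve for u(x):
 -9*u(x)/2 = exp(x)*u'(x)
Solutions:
 u(x) = C1*exp(9*exp(-x)/2)


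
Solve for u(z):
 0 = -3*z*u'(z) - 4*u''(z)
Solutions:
 u(z) = C1 + C2*erf(sqrt(6)*z/4)


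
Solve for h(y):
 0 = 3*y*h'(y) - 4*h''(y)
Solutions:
 h(y) = C1 + C2*erfi(sqrt(6)*y/4)


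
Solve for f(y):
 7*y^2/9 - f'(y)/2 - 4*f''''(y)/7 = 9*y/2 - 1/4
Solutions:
 f(y) = C1 + C4*exp(-7^(1/3)*y/2) + 14*y^3/27 - 9*y^2/2 + y/2 + (C2*sin(sqrt(3)*7^(1/3)*y/4) + C3*cos(sqrt(3)*7^(1/3)*y/4))*exp(7^(1/3)*y/4)


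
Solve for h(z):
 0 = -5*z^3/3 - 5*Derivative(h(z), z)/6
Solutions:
 h(z) = C1 - z^4/2


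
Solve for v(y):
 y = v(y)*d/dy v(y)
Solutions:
 v(y) = -sqrt(C1 + y^2)
 v(y) = sqrt(C1 + y^2)


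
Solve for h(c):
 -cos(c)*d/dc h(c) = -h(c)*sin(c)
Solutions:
 h(c) = C1/cos(c)


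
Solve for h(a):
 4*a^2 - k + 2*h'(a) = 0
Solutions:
 h(a) = C1 - 2*a^3/3 + a*k/2


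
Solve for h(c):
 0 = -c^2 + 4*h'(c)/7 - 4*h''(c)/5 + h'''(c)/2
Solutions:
 h(c) = C1 + 7*c^3/12 + 49*c^2/20 + 1519*c/400 + (C2*sin(2*sqrt(154)*c/35) + C3*cos(2*sqrt(154)*c/35))*exp(4*c/5)


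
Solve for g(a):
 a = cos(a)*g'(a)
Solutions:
 g(a) = C1 + Integral(a/cos(a), a)


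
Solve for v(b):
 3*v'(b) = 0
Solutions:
 v(b) = C1


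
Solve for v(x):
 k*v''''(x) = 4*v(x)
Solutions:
 v(x) = C1*exp(-sqrt(2)*x*(1/k)^(1/4)) + C2*exp(sqrt(2)*x*(1/k)^(1/4)) + C3*exp(-sqrt(2)*I*x*(1/k)^(1/4)) + C4*exp(sqrt(2)*I*x*(1/k)^(1/4))


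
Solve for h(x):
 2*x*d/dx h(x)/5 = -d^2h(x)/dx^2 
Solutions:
 h(x) = C1 + C2*erf(sqrt(5)*x/5)


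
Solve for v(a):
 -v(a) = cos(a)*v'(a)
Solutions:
 v(a) = C1*sqrt(sin(a) - 1)/sqrt(sin(a) + 1)


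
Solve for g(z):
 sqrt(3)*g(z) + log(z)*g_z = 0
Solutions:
 g(z) = C1*exp(-sqrt(3)*li(z))


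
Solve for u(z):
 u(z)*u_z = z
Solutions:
 u(z) = -sqrt(C1 + z^2)
 u(z) = sqrt(C1 + z^2)


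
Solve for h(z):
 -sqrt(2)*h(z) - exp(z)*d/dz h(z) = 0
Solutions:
 h(z) = C1*exp(sqrt(2)*exp(-z))


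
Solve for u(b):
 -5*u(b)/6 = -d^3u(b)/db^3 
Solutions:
 u(b) = C3*exp(5^(1/3)*6^(2/3)*b/6) + (C1*sin(2^(2/3)*3^(1/6)*5^(1/3)*b/4) + C2*cos(2^(2/3)*3^(1/6)*5^(1/3)*b/4))*exp(-5^(1/3)*6^(2/3)*b/12)


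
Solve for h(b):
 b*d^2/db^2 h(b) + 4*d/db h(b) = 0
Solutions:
 h(b) = C1 + C2/b^3


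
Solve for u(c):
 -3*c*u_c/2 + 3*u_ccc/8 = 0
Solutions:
 u(c) = C1 + Integral(C2*airyai(2^(2/3)*c) + C3*airybi(2^(2/3)*c), c)


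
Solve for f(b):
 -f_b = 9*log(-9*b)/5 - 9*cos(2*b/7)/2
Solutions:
 f(b) = C1 - 9*b*log(-b)/5 - 18*b*log(3)/5 + 9*b/5 + 63*sin(2*b/7)/4


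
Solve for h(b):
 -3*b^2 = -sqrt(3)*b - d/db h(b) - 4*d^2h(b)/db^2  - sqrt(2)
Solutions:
 h(b) = C1 + C2*exp(-b/4) + b^3 - 12*b^2 - sqrt(3)*b^2/2 - sqrt(2)*b + 4*sqrt(3)*b + 96*b


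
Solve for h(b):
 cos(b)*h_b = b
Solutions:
 h(b) = C1 + Integral(b/cos(b), b)


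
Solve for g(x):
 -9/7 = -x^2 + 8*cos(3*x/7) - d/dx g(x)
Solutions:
 g(x) = C1 - x^3/3 + 9*x/7 + 56*sin(3*x/7)/3


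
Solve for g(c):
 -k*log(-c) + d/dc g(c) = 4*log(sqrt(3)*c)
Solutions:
 g(c) = C1 + c*(k + 4)*log(c) + c*(-k + I*pi*k - 4 + 2*log(3))


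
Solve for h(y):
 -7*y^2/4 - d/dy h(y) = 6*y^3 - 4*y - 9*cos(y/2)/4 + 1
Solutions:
 h(y) = C1 - 3*y^4/2 - 7*y^3/12 + 2*y^2 - y + 9*sin(y/2)/2


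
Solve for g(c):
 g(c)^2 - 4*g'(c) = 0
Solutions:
 g(c) = -4/(C1 + c)


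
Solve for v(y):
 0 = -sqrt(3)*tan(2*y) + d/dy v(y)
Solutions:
 v(y) = C1 - sqrt(3)*log(cos(2*y))/2


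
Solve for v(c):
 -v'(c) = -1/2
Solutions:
 v(c) = C1 + c/2


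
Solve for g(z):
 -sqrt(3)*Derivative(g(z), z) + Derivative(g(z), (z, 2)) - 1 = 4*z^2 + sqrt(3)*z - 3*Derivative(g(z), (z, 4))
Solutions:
 g(z) = C1 + C2*exp(-2^(1/3)*3^(1/6)*z*(-6/(27 + sqrt(741))^(1/3) + 2^(1/3)*3^(2/3)*(27 + sqrt(741))^(1/3))/36)*sin(z*(2*18^(1/3)/(27 + sqrt(741))^(1/3) + 12^(1/3)*(27 + sqrt(741))^(1/3))/12) + C3*exp(-2^(1/3)*3^(1/6)*z*(-6/(27 + sqrt(741))^(1/3) + 2^(1/3)*3^(2/3)*(27 + sqrt(741))^(1/3))/36)*cos(z*(2*18^(1/3)/(27 + sqrt(741))^(1/3) + 12^(1/3)*(27 + sqrt(741))^(1/3))/12) + C4*exp(2^(1/3)*3^(1/6)*z*(-6/(27 + sqrt(741))^(1/3) + 2^(1/3)*3^(2/3)*(27 + sqrt(741))^(1/3))/18) - 4*sqrt(3)*z^3/9 - 11*z^2/6 - 14*sqrt(3)*z/9


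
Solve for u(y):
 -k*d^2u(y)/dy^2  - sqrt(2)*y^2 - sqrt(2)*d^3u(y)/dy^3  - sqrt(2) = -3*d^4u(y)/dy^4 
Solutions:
 u(y) = C1 + C2*y + C3*exp(sqrt(2)*y*(1 - sqrt(6*k + 1))/6) + C4*exp(sqrt(2)*y*(sqrt(6*k + 1) + 1)/6) - sqrt(2)*y^4/(12*k) + sqrt(2)*y^2*(-1/2 - 3/k - 2/k^2)/k + 2*y^3/(3*k^2)


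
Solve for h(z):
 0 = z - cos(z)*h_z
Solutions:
 h(z) = C1 + Integral(z/cos(z), z)


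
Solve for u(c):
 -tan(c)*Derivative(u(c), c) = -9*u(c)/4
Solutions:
 u(c) = C1*sin(c)^(9/4)


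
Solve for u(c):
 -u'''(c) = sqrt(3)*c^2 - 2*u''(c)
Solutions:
 u(c) = C1 + C2*c + C3*exp(2*c) + sqrt(3)*c^4/24 + sqrt(3)*c^3/12 + sqrt(3)*c^2/8


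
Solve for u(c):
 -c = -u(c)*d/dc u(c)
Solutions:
 u(c) = -sqrt(C1 + c^2)
 u(c) = sqrt(C1 + c^2)


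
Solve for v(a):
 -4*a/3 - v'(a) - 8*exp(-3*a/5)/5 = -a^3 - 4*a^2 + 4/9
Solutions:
 v(a) = C1 + a^4/4 + 4*a^3/3 - 2*a^2/3 - 4*a/9 + 8*exp(-3*a/5)/3


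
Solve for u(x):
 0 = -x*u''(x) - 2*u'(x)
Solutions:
 u(x) = C1 + C2/x


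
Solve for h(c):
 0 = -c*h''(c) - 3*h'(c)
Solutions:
 h(c) = C1 + C2/c^2


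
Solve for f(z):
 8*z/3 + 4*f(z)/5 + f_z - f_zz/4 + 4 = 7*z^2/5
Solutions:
 f(z) = C1*exp(2*z*(1 - 3*sqrt(5)/5)) + C2*exp(2*z*(1 + 3*sqrt(5)/5)) + 7*z^2/4 - 185*z/24 + 275/48


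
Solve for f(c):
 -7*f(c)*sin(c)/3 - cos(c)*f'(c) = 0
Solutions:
 f(c) = C1*cos(c)^(7/3)


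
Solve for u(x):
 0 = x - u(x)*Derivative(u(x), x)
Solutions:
 u(x) = -sqrt(C1 + x^2)
 u(x) = sqrt(C1 + x^2)


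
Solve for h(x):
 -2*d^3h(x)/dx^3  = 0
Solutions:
 h(x) = C1 + C2*x + C3*x^2


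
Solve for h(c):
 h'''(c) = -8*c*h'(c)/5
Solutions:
 h(c) = C1 + Integral(C2*airyai(-2*5^(2/3)*c/5) + C3*airybi(-2*5^(2/3)*c/5), c)


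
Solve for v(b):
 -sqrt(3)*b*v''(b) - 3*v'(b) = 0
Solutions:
 v(b) = C1 + C2*b^(1 - sqrt(3))


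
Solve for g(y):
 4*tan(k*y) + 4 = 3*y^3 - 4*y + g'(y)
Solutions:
 g(y) = C1 - 3*y^4/4 + 2*y^2 + 4*y + 4*Piecewise((-log(cos(k*y))/k, Ne(k, 0)), (0, True))


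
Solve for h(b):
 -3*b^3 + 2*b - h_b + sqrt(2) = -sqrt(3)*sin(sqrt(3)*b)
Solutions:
 h(b) = C1 - 3*b^4/4 + b^2 + sqrt(2)*b - cos(sqrt(3)*b)


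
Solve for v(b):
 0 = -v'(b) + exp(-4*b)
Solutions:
 v(b) = C1 - exp(-4*b)/4


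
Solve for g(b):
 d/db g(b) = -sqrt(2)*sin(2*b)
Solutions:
 g(b) = C1 + sqrt(2)*cos(2*b)/2


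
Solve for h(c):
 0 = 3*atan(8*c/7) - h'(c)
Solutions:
 h(c) = C1 + 3*c*atan(8*c/7) - 21*log(64*c^2 + 49)/16


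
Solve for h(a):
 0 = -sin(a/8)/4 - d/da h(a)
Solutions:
 h(a) = C1 + 2*cos(a/8)


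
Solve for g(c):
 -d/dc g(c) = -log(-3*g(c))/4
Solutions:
 -4*Integral(1/(log(-_y) + log(3)), (_y, g(c))) = C1 - c


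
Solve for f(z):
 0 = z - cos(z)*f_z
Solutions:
 f(z) = C1 + Integral(z/cos(z), z)


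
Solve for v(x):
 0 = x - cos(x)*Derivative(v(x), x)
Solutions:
 v(x) = C1 + Integral(x/cos(x), x)


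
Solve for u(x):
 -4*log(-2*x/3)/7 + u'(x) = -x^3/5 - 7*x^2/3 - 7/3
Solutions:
 u(x) = C1 - x^4/20 - 7*x^3/9 + 4*x*log(-x)/7 + x*(-61 - 12*log(3) + 12*log(2))/21


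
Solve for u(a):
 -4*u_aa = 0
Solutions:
 u(a) = C1 + C2*a


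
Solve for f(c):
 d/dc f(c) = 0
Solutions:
 f(c) = C1


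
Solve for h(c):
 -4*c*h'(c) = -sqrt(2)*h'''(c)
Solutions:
 h(c) = C1 + Integral(C2*airyai(sqrt(2)*c) + C3*airybi(sqrt(2)*c), c)


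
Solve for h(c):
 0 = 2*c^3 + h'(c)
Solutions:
 h(c) = C1 - c^4/2


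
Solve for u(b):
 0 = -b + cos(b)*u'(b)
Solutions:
 u(b) = C1 + Integral(b/cos(b), b)


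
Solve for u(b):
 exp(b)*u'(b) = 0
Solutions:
 u(b) = C1


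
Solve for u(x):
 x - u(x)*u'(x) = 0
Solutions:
 u(x) = -sqrt(C1 + x^2)
 u(x) = sqrt(C1 + x^2)


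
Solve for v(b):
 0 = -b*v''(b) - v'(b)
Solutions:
 v(b) = C1 + C2*log(b)


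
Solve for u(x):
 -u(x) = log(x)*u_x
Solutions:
 u(x) = C1*exp(-li(x))


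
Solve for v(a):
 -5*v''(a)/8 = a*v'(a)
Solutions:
 v(a) = C1 + C2*erf(2*sqrt(5)*a/5)


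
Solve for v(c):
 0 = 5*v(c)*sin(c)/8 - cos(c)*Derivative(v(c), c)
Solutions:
 v(c) = C1/cos(c)^(5/8)


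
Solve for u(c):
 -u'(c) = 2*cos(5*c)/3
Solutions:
 u(c) = C1 - 2*sin(5*c)/15


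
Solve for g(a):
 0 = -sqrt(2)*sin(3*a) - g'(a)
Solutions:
 g(a) = C1 + sqrt(2)*cos(3*a)/3


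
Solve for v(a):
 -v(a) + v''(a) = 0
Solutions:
 v(a) = C1*exp(-a) + C2*exp(a)


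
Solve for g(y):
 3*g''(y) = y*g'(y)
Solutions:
 g(y) = C1 + C2*erfi(sqrt(6)*y/6)


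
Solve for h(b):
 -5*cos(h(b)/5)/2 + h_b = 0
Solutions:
 -5*b/2 - 5*log(sin(h(b)/5) - 1)/2 + 5*log(sin(h(b)/5) + 1)/2 = C1


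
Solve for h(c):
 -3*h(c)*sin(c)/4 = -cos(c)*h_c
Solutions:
 h(c) = C1/cos(c)^(3/4)


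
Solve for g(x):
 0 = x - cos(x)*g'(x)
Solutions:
 g(x) = C1 + Integral(x/cos(x), x)


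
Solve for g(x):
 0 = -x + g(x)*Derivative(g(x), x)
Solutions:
 g(x) = -sqrt(C1 + x^2)
 g(x) = sqrt(C1 + x^2)


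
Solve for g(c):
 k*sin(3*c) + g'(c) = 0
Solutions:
 g(c) = C1 + k*cos(3*c)/3


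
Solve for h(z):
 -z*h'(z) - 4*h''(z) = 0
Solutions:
 h(z) = C1 + C2*erf(sqrt(2)*z/4)


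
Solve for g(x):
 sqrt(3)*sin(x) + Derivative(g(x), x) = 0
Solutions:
 g(x) = C1 + sqrt(3)*cos(x)


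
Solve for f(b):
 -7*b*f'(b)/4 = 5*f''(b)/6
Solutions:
 f(b) = C1 + C2*erf(sqrt(105)*b/10)


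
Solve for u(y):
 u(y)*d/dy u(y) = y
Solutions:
 u(y) = -sqrt(C1 + y^2)
 u(y) = sqrt(C1 + y^2)


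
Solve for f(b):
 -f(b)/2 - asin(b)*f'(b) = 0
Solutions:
 f(b) = C1*exp(-Integral(1/asin(b), b)/2)


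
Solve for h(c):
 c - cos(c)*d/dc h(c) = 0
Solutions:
 h(c) = C1 + Integral(c/cos(c), c)


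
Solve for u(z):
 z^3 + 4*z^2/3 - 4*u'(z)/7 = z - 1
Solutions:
 u(z) = C1 + 7*z^4/16 + 7*z^3/9 - 7*z^2/8 + 7*z/4


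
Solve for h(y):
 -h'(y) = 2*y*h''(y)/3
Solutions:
 h(y) = C1 + C2/sqrt(y)


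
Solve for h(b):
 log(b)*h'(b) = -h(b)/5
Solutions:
 h(b) = C1*exp(-li(b)/5)


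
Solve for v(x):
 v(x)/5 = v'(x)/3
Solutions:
 v(x) = C1*exp(3*x/5)


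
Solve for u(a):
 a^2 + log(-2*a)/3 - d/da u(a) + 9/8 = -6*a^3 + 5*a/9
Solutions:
 u(a) = C1 + 3*a^4/2 + a^3/3 - 5*a^2/18 + a*log(-a)/3 + a*(8*log(2) + 19)/24


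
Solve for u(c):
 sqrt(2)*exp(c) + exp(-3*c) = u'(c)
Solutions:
 u(c) = C1 + sqrt(2)*exp(c) - exp(-3*c)/3


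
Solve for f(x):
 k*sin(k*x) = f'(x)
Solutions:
 f(x) = C1 - cos(k*x)


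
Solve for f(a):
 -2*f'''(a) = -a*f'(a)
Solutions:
 f(a) = C1 + Integral(C2*airyai(2^(2/3)*a/2) + C3*airybi(2^(2/3)*a/2), a)


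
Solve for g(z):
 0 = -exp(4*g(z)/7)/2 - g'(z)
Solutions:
 g(z) = 7*log(-(1/(C1 + 2*z))^(1/4)) + 7*log(7)/4
 g(z) = 7*log(1/(C1 + 2*z))/4 + 7*log(7)/4
 g(z) = 7*log(-I*(1/(C1 + 2*z))^(1/4)) + 7*log(7)/4
 g(z) = 7*log(I*(1/(C1 + 2*z))^(1/4)) + 7*log(7)/4


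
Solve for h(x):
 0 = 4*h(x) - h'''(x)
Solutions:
 h(x) = C3*exp(2^(2/3)*x) + (C1*sin(2^(2/3)*sqrt(3)*x/2) + C2*cos(2^(2/3)*sqrt(3)*x/2))*exp(-2^(2/3)*x/2)


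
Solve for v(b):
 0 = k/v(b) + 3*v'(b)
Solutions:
 v(b) = -sqrt(C1 - 6*b*k)/3
 v(b) = sqrt(C1 - 6*b*k)/3


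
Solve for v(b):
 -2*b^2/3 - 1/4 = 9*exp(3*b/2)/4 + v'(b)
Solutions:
 v(b) = C1 - 2*b^3/9 - b/4 - 3*exp(3*b/2)/2


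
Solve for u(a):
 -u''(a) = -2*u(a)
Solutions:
 u(a) = C1*exp(-sqrt(2)*a) + C2*exp(sqrt(2)*a)


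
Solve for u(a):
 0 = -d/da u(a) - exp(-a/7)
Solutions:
 u(a) = C1 + 7*exp(-a/7)


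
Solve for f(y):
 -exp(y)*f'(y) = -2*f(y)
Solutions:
 f(y) = C1*exp(-2*exp(-y))


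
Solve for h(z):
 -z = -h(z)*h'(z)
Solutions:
 h(z) = -sqrt(C1 + z^2)
 h(z) = sqrt(C1 + z^2)


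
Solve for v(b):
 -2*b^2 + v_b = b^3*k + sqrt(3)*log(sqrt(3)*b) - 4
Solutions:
 v(b) = C1 + b^4*k/4 + 2*b^3/3 + sqrt(3)*b*log(b) - 4*b - sqrt(3)*b + sqrt(3)*b*log(3)/2


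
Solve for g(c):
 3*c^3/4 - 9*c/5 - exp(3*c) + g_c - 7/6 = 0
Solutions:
 g(c) = C1 - 3*c^4/16 + 9*c^2/10 + 7*c/6 + exp(3*c)/3


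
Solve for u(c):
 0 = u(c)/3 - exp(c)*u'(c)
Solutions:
 u(c) = C1*exp(-exp(-c)/3)


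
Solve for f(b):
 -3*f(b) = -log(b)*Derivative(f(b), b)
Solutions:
 f(b) = C1*exp(3*li(b))


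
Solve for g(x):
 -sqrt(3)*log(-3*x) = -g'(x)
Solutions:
 g(x) = C1 + sqrt(3)*x*log(-x) + sqrt(3)*x*(-1 + log(3))


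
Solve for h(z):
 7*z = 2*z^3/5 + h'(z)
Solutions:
 h(z) = C1 - z^4/10 + 7*z^2/2


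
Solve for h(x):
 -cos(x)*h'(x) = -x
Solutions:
 h(x) = C1 + Integral(x/cos(x), x)


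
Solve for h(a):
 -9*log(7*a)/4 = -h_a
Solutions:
 h(a) = C1 + 9*a*log(a)/4 - 9*a/4 + 9*a*log(7)/4


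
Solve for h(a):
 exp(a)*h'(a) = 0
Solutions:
 h(a) = C1


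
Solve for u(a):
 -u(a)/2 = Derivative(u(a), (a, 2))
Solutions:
 u(a) = C1*sin(sqrt(2)*a/2) + C2*cos(sqrt(2)*a/2)


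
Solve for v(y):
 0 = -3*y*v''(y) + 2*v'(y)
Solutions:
 v(y) = C1 + C2*y^(5/3)


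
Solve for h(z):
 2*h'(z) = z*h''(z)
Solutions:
 h(z) = C1 + C2*z^3


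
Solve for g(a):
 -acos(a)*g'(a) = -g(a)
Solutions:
 g(a) = C1*exp(Integral(1/acos(a), a))


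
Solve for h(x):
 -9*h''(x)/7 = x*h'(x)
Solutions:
 h(x) = C1 + C2*erf(sqrt(14)*x/6)


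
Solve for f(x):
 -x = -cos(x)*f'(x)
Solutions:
 f(x) = C1 + Integral(x/cos(x), x)


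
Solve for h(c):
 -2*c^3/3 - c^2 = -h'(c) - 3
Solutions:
 h(c) = C1 + c^4/6 + c^3/3 - 3*c


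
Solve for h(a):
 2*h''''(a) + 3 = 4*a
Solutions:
 h(a) = C1 + C2*a + C3*a^2 + C4*a^3 + a^5/60 - a^4/16


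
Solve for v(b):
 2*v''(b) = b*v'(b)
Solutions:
 v(b) = C1 + C2*erfi(b/2)


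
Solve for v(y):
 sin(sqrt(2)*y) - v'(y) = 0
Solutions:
 v(y) = C1 - sqrt(2)*cos(sqrt(2)*y)/2


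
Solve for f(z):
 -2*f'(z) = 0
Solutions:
 f(z) = C1


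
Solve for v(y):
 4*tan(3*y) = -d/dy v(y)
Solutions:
 v(y) = C1 + 4*log(cos(3*y))/3


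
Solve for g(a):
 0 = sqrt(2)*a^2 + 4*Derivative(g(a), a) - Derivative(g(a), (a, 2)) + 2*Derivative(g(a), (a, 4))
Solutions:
 g(a) = C1 + C2*exp(3^(1/3)*a*(3^(1/3)/(sqrt(1290)/4 + 9)^(1/3) + 2*(sqrt(1290)/4 + 9)^(1/3))/12)*sin(sqrt(3)*a*(-2*(3*sqrt(1290)/4 + 27)^(1/3) + 3/(3*sqrt(1290)/4 + 27)^(1/3))/12) + C3*exp(3^(1/3)*a*(3^(1/3)/(sqrt(1290)/4 + 9)^(1/3) + 2*(sqrt(1290)/4 + 9)^(1/3))/12)*cos(sqrt(3)*a*(-2*(3*sqrt(1290)/4 + 27)^(1/3) + 3/(3*sqrt(1290)/4 + 27)^(1/3))/12) + C4*exp(-3^(1/3)*a*(3^(1/3)/(sqrt(1290)/4 + 9)^(1/3) + 2*(sqrt(1290)/4 + 9)^(1/3))/6) - sqrt(2)*a^3/12 - sqrt(2)*a^2/16 - sqrt(2)*a/32


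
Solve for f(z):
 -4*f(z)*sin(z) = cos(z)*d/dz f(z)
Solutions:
 f(z) = C1*cos(z)^4


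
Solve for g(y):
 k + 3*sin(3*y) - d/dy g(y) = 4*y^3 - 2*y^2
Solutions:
 g(y) = C1 + k*y - y^4 + 2*y^3/3 - cos(3*y)


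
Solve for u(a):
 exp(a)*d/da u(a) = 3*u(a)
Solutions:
 u(a) = C1*exp(-3*exp(-a))


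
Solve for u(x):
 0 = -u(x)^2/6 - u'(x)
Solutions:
 u(x) = 6/(C1 + x)


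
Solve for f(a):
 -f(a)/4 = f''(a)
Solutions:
 f(a) = C1*sin(a/2) + C2*cos(a/2)


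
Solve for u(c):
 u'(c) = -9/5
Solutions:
 u(c) = C1 - 9*c/5


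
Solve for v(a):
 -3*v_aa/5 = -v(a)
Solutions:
 v(a) = C1*exp(-sqrt(15)*a/3) + C2*exp(sqrt(15)*a/3)


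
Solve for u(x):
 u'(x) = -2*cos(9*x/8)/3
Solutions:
 u(x) = C1 - 16*sin(9*x/8)/27


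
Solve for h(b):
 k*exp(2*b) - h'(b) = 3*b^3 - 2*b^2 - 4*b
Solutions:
 h(b) = C1 - 3*b^4/4 + 2*b^3/3 + 2*b^2 + k*exp(2*b)/2


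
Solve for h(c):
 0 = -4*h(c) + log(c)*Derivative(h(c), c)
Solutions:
 h(c) = C1*exp(4*li(c))


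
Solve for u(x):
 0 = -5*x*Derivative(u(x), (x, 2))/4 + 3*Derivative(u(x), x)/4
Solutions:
 u(x) = C1 + C2*x^(8/5)


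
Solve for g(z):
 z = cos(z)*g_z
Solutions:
 g(z) = C1 + Integral(z/cos(z), z)


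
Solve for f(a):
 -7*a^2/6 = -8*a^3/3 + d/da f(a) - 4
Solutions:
 f(a) = C1 + 2*a^4/3 - 7*a^3/18 + 4*a


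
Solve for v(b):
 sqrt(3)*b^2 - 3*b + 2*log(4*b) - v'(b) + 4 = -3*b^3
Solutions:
 v(b) = C1 + 3*b^4/4 + sqrt(3)*b^3/3 - 3*b^2/2 + 2*b*log(b) + 2*b + 4*b*log(2)


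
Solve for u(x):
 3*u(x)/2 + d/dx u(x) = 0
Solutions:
 u(x) = C1*exp(-3*x/2)


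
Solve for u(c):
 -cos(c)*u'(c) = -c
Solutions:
 u(c) = C1 + Integral(c/cos(c), c)


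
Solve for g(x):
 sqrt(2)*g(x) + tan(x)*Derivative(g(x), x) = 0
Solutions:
 g(x) = C1/sin(x)^(sqrt(2))


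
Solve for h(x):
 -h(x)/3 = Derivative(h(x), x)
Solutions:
 h(x) = C1*exp(-x/3)


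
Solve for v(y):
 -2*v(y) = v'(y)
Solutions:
 v(y) = C1*exp(-2*y)


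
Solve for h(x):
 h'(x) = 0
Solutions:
 h(x) = C1


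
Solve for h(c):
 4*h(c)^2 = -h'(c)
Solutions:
 h(c) = 1/(C1 + 4*c)


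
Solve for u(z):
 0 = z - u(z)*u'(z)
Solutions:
 u(z) = -sqrt(C1 + z^2)
 u(z) = sqrt(C1 + z^2)


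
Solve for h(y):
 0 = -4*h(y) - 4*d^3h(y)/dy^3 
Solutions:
 h(y) = C3*exp(-y) + (C1*sin(sqrt(3)*y/2) + C2*cos(sqrt(3)*y/2))*exp(y/2)


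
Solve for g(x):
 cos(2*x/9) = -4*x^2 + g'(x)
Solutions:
 g(x) = C1 + 4*x^3/3 + 9*sin(2*x/9)/2


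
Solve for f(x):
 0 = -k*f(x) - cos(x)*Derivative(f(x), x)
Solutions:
 f(x) = C1*exp(k*(log(sin(x) - 1) - log(sin(x) + 1))/2)


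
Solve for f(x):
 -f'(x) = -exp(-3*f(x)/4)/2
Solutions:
 f(x) = 4*log(C1 + 3*x/8)/3
 f(x) = 4*log((-3^(1/3) - 3^(5/6)*I)*(C1 + x)^(1/3)/4)
 f(x) = 4*log((-3^(1/3) + 3^(5/6)*I)*(C1 + x)^(1/3)/4)


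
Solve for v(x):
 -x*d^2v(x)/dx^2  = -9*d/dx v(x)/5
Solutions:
 v(x) = C1 + C2*x^(14/5)


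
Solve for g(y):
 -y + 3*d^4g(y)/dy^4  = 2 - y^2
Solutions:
 g(y) = C1 + C2*y + C3*y^2 + C4*y^3 - y^6/1080 + y^5/360 + y^4/36


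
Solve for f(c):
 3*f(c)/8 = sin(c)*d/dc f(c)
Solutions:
 f(c) = C1*(cos(c) - 1)^(3/16)/(cos(c) + 1)^(3/16)


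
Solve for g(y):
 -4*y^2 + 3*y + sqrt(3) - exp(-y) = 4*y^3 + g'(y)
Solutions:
 g(y) = C1 - y^4 - 4*y^3/3 + 3*y^2/2 + sqrt(3)*y + exp(-y)


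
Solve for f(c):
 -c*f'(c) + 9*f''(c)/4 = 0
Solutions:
 f(c) = C1 + C2*erfi(sqrt(2)*c/3)


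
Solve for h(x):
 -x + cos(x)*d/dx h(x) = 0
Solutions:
 h(x) = C1 + Integral(x/cos(x), x)


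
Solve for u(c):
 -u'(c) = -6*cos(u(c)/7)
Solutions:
 -6*c - 7*log(sin(u(c)/7) - 1)/2 + 7*log(sin(u(c)/7) + 1)/2 = C1


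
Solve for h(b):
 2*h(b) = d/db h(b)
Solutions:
 h(b) = C1*exp(2*b)


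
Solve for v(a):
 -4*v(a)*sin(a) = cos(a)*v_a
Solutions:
 v(a) = C1*cos(a)^4


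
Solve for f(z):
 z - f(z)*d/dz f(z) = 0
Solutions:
 f(z) = -sqrt(C1 + z^2)
 f(z) = sqrt(C1 + z^2)


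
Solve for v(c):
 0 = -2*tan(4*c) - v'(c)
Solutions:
 v(c) = C1 + log(cos(4*c))/2


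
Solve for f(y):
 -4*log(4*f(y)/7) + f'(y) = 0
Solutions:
 -Integral(1/(log(_y) - log(7) + 2*log(2)), (_y, f(y)))/4 = C1 - y


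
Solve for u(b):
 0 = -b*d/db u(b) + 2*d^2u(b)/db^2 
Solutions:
 u(b) = C1 + C2*erfi(b/2)


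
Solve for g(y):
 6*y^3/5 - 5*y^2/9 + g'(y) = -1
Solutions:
 g(y) = C1 - 3*y^4/10 + 5*y^3/27 - y


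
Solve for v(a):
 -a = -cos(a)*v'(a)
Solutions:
 v(a) = C1 + Integral(a/cos(a), a)


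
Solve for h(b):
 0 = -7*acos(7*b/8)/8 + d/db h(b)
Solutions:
 h(b) = C1 + 7*b*acos(7*b/8)/8 - sqrt(64 - 49*b^2)/8


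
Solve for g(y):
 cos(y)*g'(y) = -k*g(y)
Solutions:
 g(y) = C1*exp(k*(log(sin(y) - 1) - log(sin(y) + 1))/2)


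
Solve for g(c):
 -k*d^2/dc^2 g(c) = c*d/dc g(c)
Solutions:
 g(c) = C1 + C2*sqrt(k)*erf(sqrt(2)*c*sqrt(1/k)/2)


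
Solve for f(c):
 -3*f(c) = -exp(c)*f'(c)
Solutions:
 f(c) = C1*exp(-3*exp(-c))


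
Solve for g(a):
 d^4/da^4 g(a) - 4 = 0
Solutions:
 g(a) = C1 + C2*a + C3*a^2 + C4*a^3 + a^4/6


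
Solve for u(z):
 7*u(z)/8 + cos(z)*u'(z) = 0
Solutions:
 u(z) = C1*(sin(z) - 1)^(7/16)/(sin(z) + 1)^(7/16)


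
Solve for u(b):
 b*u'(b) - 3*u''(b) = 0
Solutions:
 u(b) = C1 + C2*erfi(sqrt(6)*b/6)


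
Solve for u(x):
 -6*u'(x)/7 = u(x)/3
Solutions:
 u(x) = C1*exp(-7*x/18)


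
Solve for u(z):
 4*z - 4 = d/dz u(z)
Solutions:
 u(z) = C1 + 2*z^2 - 4*z


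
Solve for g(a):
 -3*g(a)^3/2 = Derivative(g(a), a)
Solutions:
 g(a) = -sqrt(-1/(C1 - 3*a))
 g(a) = sqrt(-1/(C1 - 3*a))


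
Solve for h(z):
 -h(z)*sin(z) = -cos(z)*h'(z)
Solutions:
 h(z) = C1/cos(z)


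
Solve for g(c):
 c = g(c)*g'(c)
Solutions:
 g(c) = -sqrt(C1 + c^2)
 g(c) = sqrt(C1 + c^2)


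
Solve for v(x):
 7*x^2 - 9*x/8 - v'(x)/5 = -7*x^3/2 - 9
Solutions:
 v(x) = C1 + 35*x^4/8 + 35*x^3/3 - 45*x^2/16 + 45*x


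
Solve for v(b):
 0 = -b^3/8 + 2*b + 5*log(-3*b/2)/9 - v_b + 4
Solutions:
 v(b) = C1 - b^4/32 + b^2 + 5*b*log(-b)/9 + b*(-5*log(2) + 5*log(3) + 31)/9


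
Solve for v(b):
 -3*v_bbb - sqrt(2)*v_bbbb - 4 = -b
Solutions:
 v(b) = C1 + C2*b + C3*b^2 + C4*exp(-3*sqrt(2)*b/2) + b^4/72 + b^3*(-12 - sqrt(2))/54


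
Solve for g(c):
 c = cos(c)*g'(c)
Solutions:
 g(c) = C1 + Integral(c/cos(c), c)


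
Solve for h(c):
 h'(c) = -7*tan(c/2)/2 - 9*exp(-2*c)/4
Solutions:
 h(c) = C1 - 7*log(tan(c/2)^2 + 1)/2 + 9*exp(-2*c)/8


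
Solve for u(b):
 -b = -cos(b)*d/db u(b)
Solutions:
 u(b) = C1 + Integral(b/cos(b), b)


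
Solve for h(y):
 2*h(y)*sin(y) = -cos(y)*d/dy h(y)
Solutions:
 h(y) = C1*cos(y)^2


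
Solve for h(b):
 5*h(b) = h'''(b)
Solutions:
 h(b) = C3*exp(5^(1/3)*b) + (C1*sin(sqrt(3)*5^(1/3)*b/2) + C2*cos(sqrt(3)*5^(1/3)*b/2))*exp(-5^(1/3)*b/2)


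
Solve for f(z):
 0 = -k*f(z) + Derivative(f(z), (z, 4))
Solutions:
 f(z) = C1*exp(-k^(1/4)*z) + C2*exp(k^(1/4)*z) + C3*exp(-I*k^(1/4)*z) + C4*exp(I*k^(1/4)*z)


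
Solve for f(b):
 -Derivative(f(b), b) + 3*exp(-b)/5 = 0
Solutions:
 f(b) = C1 - 3*exp(-b)/5


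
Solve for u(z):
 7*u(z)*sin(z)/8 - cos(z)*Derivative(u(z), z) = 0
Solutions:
 u(z) = C1/cos(z)^(7/8)


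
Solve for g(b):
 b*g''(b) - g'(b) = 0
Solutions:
 g(b) = C1 + C2*b^2


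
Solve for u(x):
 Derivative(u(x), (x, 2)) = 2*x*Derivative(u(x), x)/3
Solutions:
 u(x) = C1 + C2*erfi(sqrt(3)*x/3)


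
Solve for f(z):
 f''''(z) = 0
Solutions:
 f(z) = C1 + C2*z + C3*z^2 + C4*z^3


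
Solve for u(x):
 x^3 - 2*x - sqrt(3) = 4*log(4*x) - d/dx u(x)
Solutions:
 u(x) = C1 - x^4/4 + x^2 + 4*x*log(x) - 4*x + sqrt(3)*x + x*log(256)


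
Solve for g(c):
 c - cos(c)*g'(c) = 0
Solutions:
 g(c) = C1 + Integral(c/cos(c), c)


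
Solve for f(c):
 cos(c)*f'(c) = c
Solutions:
 f(c) = C1 + Integral(c/cos(c), c)


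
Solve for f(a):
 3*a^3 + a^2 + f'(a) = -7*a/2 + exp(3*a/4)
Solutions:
 f(a) = C1 - 3*a^4/4 - a^3/3 - 7*a^2/4 + 4*exp(3*a/4)/3


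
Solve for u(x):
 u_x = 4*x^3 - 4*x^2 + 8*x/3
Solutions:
 u(x) = C1 + x^4 - 4*x^3/3 + 4*x^2/3


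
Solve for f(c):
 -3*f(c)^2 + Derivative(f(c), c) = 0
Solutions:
 f(c) = -1/(C1 + 3*c)


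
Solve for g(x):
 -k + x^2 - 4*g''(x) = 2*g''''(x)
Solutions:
 g(x) = C1 + C2*x + C3*sin(sqrt(2)*x) + C4*cos(sqrt(2)*x) + x^4/48 + x^2*(-k - 1)/8


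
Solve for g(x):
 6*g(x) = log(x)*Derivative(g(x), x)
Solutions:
 g(x) = C1*exp(6*li(x))


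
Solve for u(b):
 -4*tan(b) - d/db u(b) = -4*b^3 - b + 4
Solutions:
 u(b) = C1 + b^4 + b^2/2 - 4*b + 4*log(cos(b))


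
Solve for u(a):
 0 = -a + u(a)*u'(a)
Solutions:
 u(a) = -sqrt(C1 + a^2)
 u(a) = sqrt(C1 + a^2)


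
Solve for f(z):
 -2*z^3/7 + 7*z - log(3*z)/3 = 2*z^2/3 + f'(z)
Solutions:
 f(z) = C1 - z^4/14 - 2*z^3/9 + 7*z^2/2 - z*log(z)/3 - z*log(3)/3 + z/3


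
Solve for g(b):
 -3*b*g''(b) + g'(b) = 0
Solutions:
 g(b) = C1 + C2*b^(4/3)


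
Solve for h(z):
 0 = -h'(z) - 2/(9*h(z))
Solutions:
 h(z) = -sqrt(C1 - 4*z)/3
 h(z) = sqrt(C1 - 4*z)/3


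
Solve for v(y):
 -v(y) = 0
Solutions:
 v(y) = 0


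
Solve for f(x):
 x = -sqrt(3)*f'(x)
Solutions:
 f(x) = C1 - sqrt(3)*x^2/6


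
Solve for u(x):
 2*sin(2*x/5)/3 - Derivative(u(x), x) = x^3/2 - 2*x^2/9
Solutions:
 u(x) = C1 - x^4/8 + 2*x^3/27 - 5*cos(2*x/5)/3


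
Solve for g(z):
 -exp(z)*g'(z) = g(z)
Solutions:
 g(z) = C1*exp(exp(-z))


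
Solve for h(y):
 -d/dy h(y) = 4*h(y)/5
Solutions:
 h(y) = C1*exp(-4*y/5)


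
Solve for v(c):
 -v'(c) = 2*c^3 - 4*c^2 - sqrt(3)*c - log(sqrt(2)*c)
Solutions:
 v(c) = C1 - c^4/2 + 4*c^3/3 + sqrt(3)*c^2/2 + c*log(c) - c + c*log(2)/2


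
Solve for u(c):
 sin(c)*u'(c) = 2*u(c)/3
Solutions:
 u(c) = C1*(cos(c) - 1)^(1/3)/(cos(c) + 1)^(1/3)


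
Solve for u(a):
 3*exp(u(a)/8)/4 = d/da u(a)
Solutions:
 u(a) = 8*log(-1/(C1 + 3*a)) + 40*log(2)


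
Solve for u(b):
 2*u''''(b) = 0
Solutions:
 u(b) = C1 + C2*b + C3*b^2 + C4*b^3


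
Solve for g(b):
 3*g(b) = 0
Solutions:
 g(b) = 0


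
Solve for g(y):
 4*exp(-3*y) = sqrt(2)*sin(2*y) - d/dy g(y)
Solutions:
 g(y) = C1 - sqrt(2)*cos(2*y)/2 + 4*exp(-3*y)/3


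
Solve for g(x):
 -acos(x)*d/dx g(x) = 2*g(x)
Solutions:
 g(x) = C1*exp(-2*Integral(1/acos(x), x))


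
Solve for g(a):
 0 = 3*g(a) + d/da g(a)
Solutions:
 g(a) = C1*exp(-3*a)


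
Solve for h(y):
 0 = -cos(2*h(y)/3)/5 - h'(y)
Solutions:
 y/5 - 3*log(sin(2*h(y)/3) - 1)/4 + 3*log(sin(2*h(y)/3) + 1)/4 = C1


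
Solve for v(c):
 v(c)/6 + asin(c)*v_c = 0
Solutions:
 v(c) = C1*exp(-Integral(1/asin(c), c)/6)


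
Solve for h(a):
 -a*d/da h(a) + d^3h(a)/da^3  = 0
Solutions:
 h(a) = C1 + Integral(C2*airyai(a) + C3*airybi(a), a)


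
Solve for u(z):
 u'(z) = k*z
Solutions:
 u(z) = C1 + k*z^2/2


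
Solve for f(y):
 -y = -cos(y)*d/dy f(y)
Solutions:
 f(y) = C1 + Integral(y/cos(y), y)
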